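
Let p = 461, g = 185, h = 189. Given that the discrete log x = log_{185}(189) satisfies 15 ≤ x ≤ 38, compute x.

Compute 185^15 mod 461 = 86, then multiply by 185 repeatedly:
  185^15=86  185^16=236  185^17=326  185^18=380  185^19=228
  185^20=229  185^21=414  185^22=64  185^23=315  185^24=189
Found 189 at exponent 24.

24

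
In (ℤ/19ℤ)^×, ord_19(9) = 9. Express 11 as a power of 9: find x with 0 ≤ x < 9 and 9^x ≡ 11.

Successive powers of 9 modulo 19:
  9^0=1  9^1=9  9^2=5  9^3=7  9^4=6  9^5=16
  9^6=11
So 9^6 ≡ 11 (mod 19), giving x = 6.

6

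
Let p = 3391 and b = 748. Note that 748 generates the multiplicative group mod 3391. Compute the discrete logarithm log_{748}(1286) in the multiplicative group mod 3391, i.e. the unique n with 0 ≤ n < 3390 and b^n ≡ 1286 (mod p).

Baby-step giant-step with m = ceil(sqrt(3390)) = 59.
Baby table (748^j mod 3391 for j=0..58):
  0:1  1:748  2:3380  3:1945  4:121  5:2342  6:2060  7:1366
  8:1077  9:1929  10:1717  11:2518  12:1459  13:2821  14:906  15:2879
  16:207  17:2241  18:1114  19:2477  20:1310  21:3272  22:2545  23:1309
  24:2524  25:2556  26:2755  27:2403  28:214  29:695  30:1037  31:2528
  32:2157  33:2711  34:10  35:698  36:3281  37:2495  38:1210  39:3074
  40:254  41:96  42:597  43:2335  44:215  45:1443  46:1026  47:1082
  48:2278  49:1662  50:2070  51:2064  52:967  53:1033  54:2927  55:2201
  56:1713  57:2917  58:1503
Giant step factor: 748^(-59) ≡ 2766 (mod 3391).
Scan 1286·2766^i mod 3391 for i = 0, 1, …:
  i=0: 1286   i=1: 3308   i=2: 1010   i=3: 2867
  i=4: 1964   i=5: 42   i=6: 878   i=7: 592
  i=8: 3010   i=9: 755     …   i=17: 1957
  i=18: 1026
Match at i=18, j=46: n = 18·59 + 46 = 1108.

1108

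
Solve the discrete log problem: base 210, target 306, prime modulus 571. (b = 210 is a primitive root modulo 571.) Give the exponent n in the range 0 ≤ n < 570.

480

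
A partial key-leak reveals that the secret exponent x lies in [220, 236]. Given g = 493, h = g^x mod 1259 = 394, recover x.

234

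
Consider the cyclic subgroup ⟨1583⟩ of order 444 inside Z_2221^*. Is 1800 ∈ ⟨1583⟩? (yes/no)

1800 ∈ ⟨1583⟩ iff 1800^444 ≡ 1 (mod 2221), since |⟨1583⟩| = 444.
1800^444 mod 2221 = 330.
Since 330 ≠ 1, 1800 does not lie in the subgroup.

no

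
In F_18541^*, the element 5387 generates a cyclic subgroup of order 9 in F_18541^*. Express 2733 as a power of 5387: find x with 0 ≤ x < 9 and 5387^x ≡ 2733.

6

Successive powers of 5387 modulo 18541:
  5387^0=1  5387^1=5387  5387^2=3104  5387^3=15807  5387^4=12037  5387^5=5442
  5387^6=2733
So 5387^6 ≡ 2733 (mod 18541), giving x = 6.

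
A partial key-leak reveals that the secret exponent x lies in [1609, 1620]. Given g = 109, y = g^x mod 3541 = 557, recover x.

1619

Compute 109^1609 mod 3541 = 3110, then multiply by 109 repeatedly:
  109^1609=3110  109^1610=2595  109^1611=3116  109^1612=3249  109^1613=41
  109^1614=928  109^1615=2004  109^1616=2435  109^1617=3381  109^1618=265
  109^1619=557
Found 557 at exponent 1619.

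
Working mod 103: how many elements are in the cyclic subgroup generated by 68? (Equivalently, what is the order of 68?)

51

The order of 68 must divide p − 1 = 102 = 2 · 3 · 17.
Divisors: 1, 2, 3, 6, 17, 34, 51, 102.
Check each in increasing order: 68^1 ≡ 68;  68^2 ≡ 92;  68^3 ≡ 76;  68^6 ≡ 8;  68^17 ≡ 56;  68^34 ≡ 46;  68^51 ≡ 1.
Smallest exponent giving 1 is 51.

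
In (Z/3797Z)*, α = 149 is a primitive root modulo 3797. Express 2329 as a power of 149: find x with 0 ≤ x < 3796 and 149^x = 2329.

Baby-step giant-step with m = ceil(sqrt(3796)) = 62.
Baby table (149^j mod 3797 for j=0..61):
  0:1  1:149  2:3216  3:762  4:3425  5:1527  6:3500  7:1311
  8:1692  9:1506  10:371  11:2121  12:878  13:1724  14:2477  15:764
  16:3723  17:365  18:1227  19:567  20:949  21:912  22:2993  23:1708
  24:93  25:2466  26:2922  27:2520  28:3374  29:1522  30:2755  31:419
  32:1679  33:3366  34:330  35:3606  36:1917  37:858  38:2541  39:2706
  40:712  41:3569  42:201  43:3370  44:926  45:1282  46:1168  47:3167
  48:1055  49:1518  50:2159  51:2743  52:2428  53:1057  54:1816  55:997
  56:470  57:1684  58:314  59:1222  60:3619  61:57
Giant step factor: 149^(-62) ≡ 2758 (mod 3797).
Scan 2329·2758^i mod 3797 for i = 0, 1, …:
  i=0: 2329   i=1: 2655   i=2: 1874   i=3: 775
  i=4: 3536   i=5: 1592   i=6: 1404   i=7: 3089
  i=8: 2791   i=9: 1059     …   i=54: 551
  i=55: 858
Match at i=55, j=37: x = 55·62 + 37 = 3447.

3447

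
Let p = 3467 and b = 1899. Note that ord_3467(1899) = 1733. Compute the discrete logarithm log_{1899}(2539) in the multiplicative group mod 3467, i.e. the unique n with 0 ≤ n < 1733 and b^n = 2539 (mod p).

863

Baby-step giant-step with m = ceil(sqrt(1733)) = 42.
Baby table (1899^j mod 3467 for j=0..41):
  0:1  1:1899  2:521  3:1284  4:1015  5:3300  6:1831  7:3135
  8:526  9:378  10:153  11:2786  12:3439  13:2300  14:2747  15:2185
  16:2783  17:1209  18:737  19:2362  20:2607  21:3284  22:2650  23:1733
  24:784  25:1473  26:2825  27:1226  28:1817  29:818  30:166  31:3204
  32:3278  33:1657  34:2074  35:14  36:2317  37:360  38:641  39:342
  40:1129  41:1365
Giant step factor: 1899^(-42) ≡ 593 (mod 3467).
Scan 2539·593^i mod 3467 for i = 0, 1, …:
  i=0: 2539   i=1: 949   i=2: 1103   i=3: 2283
  i=4: 1689   i=5: 3081   i=6: 3391   i=7: 3
  i=8: 1779   i=9: 979     …   i=19: 2324
  i=20: 1733
Match at i=20, j=23: n = 20·42 + 23 = 863.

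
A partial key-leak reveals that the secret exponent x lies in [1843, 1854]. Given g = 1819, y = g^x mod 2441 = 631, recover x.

Compute 1819^1843 mod 2441 = 209, then multiply by 1819 repeatedly:
  1819^1843=209  1819^1844=1816  1819^1845=631
Found 631 at exponent 1845.

1845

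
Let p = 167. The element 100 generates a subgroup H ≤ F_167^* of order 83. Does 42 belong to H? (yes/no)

yes

42 ∈ ⟨100⟩ iff 42^83 ≡ 1 (mod 167), since |⟨100⟩| = 83.
42^83 mod 167 = 1.
Since 1 = 1, 42 lies in the subgroup.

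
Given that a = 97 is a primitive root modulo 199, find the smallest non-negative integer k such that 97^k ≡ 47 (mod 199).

188

Baby-step giant-step with m = ceil(sqrt(198)) = 15.
Baby table (97^j mod 199 for j=0..14):
  0:1  1:97  2:56  3:59  4:151  5:120  6:98  7:153
  8:115  9:11  10:72  11:19  12:52  13:69  14:126
Giant step factor: 97^(-15) ≡ 12 (mod 199).
Scan 47·12^i mod 199 for i = 0, 1, …:
  i=0: 47   i=1: 166   i=2: 2   i=3: 24
  i=4: 89   i=5: 73   i=6: 80   i=7: 164
  i=8: 177   i=9: 134   i=10: 16   i=11: 192
  i=12: 115
Match at i=12, j=8: k = 12·15 + 8 = 188.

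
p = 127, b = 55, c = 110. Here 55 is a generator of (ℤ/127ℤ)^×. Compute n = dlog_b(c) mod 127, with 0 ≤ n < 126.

73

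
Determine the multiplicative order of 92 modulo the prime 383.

The order of 92 must divide p − 1 = 382 = 2 · 191.
Divisors: 1, 2, 191, 382.
Check each in increasing order: 92^1 ≡ 92;  92^2 ≡ 38;  92^191 ≡ 1.
Smallest exponent giving 1 is 191.

191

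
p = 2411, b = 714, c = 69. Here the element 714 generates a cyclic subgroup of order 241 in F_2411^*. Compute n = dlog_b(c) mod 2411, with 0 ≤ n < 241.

Baby-step giant-step with m = ceil(sqrt(241)) = 16.
Baby table (714^j mod 2411 for j=0..15):
  0:1  1:714  2:1075  3:852  4:756  5:2131  6:193  7:375
  8:129  9:488  10:1248  11:1413  12:1084  13:45  14:787  15:155
Giant step factor: 714^(-16) ≡ 2033 (mod 2411).
Scan 69·2033^i mod 2411 for i = 0, 1, …:
  i=0: 69   i=1: 439   i=2: 417   i=3: 1500
  i=4: 1996   i=5: 155
Match at i=5, j=15: n = 5·16 + 15 = 95.

95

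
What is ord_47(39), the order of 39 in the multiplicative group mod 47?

46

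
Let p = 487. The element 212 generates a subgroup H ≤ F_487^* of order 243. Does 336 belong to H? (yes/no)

yes

336 ∈ ⟨212⟩ iff 336^243 ≡ 1 (mod 487), since |⟨212⟩| = 243.
336^243 mod 487 = 1.
Since 1 = 1, 336 lies in the subgroup.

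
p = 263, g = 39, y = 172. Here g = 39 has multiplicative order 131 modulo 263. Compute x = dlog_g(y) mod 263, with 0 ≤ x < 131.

96

Baby-step giant-step with m = ceil(sqrt(131)) = 12.
Baby table (39^j mod 263 for j=0..11):
  0:1  1:39  2:206  3:144  4:93  5:208  6:222  7:242
  8:233  9:145  10:132  11:151
Giant step factor: 39^(-12) ≡ 143 (mod 263).
Scan 172·143^i mod 263 for i = 0, 1, …:
  i=0: 172   i=1: 137   i=2: 129   i=3: 37
  i=4: 31   i=5: 225   i=6: 89   i=7: 103
  i=8: 1
Match at i=8, j=0: x = 8·12 + 0 = 96.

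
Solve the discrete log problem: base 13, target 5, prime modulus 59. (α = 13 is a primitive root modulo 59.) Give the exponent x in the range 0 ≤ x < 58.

4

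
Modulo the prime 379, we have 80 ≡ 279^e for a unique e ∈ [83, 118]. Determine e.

110

Compute 279^83 mod 379 = 321, then multiply by 279 repeatedly:
  279^83=321  279^84=115  279^85=249  279^86=114  279^87=349
  279^88=347  279^89=168  279^90=255  279^91=272  279^92=88
  279^93=296  279^94=341  279^95=10  279^96=137  279^97=323
  279^98=294  279^99=162  279^100=97  279^101=154  279^102=139
  279^103=123  279^104=207  279^105=145  279^106=281  279^107=325
  279^108=94  279^109=75  279^110=80
Found 80 at exponent 110.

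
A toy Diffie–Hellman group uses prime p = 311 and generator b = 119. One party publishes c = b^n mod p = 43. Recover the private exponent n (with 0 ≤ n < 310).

83

Baby-step giant-step with m = ceil(sqrt(310)) = 18.
Baby table (119^j mod 311 for j=0..17):
  0:1  1:119  2:166  3:161  4:188  5:291  6:108  7:101
  8:201  9:283  10:89  11:17  12:157  13:23  14:249  15:86
  16:282  17:281
Giant step factor: 119^(-18) ≡ 48 (mod 311).
Scan 43·48^i mod 311 for i = 0, 1, …:
  i=0: 43   i=1: 198   i=2: 174   i=3: 266
  i=4: 17
Match at i=4, j=11: n = 4·18 + 11 = 83.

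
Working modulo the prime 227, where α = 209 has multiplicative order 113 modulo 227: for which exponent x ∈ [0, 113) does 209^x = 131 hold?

37

Baby-step giant-step with m = ceil(sqrt(113)) = 11.
Baby table (209^j mod 227 for j=0..10):
  0:1  1:209  2:97  3:70  4:102  5:207  6:133  7:103
  8:189  9:3  10:173
Giant step factor: 209^(-11) ≡ 188 (mod 227).
Scan 131·188^i mod 227 for i = 0, 1, …:
  i=0: 131   i=1: 112   i=2: 172   i=3: 102
Match at i=3, j=4: x = 3·11 + 4 = 37.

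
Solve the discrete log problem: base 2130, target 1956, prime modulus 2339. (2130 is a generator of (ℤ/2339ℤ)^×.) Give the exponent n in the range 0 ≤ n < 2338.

493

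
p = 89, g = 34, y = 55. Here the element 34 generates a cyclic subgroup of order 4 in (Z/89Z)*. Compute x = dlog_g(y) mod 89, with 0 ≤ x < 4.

3

Successive powers of 34 modulo 89:
  34^0=1  34^1=34  34^2=88  34^3=55
So 34^3 ≡ 55 (mod 89), giving x = 3.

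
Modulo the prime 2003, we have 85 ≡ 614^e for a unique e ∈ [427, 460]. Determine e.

444

Compute 614^427 mod 2003 = 11, then multiply by 614 repeatedly:
  614^427=11  614^428=745  614^429=746  614^430=1360  614^431=1792
  614^432=641  614^433=986  614^434=498  614^435=1316  614^436=815
  614^437=1663  614^438=1555  614^439=1342  614^440=755  614^441=877
  614^442=1674  614^443=297  614^444=85
Found 85 at exponent 444.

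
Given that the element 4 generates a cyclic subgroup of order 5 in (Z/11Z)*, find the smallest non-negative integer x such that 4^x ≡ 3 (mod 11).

4

Successive powers of 4 modulo 11:
  4^0=1  4^1=4  4^2=5  4^3=9  4^4=3
So 4^4 ≡ 3 (mod 11), giving x = 4.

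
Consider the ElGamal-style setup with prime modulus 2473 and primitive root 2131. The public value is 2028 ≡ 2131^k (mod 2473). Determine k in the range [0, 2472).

752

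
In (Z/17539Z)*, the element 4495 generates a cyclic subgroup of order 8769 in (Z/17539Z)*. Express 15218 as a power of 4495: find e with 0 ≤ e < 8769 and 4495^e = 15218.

Baby-step giant-step with m = ceil(sqrt(8769)) = 94.
Baby table (4495^j mod 17539 for j=0..93):
  0:1  1:4495  2:97  3:15079  4:9409  5:6926  6:645  7:5340
  8:9948  9:9349  10:311  11:12364  12:12628  13:6656  14:14725  15:14228
  16:7666  17:12074  18:6964  19:13604  20:9026  21:4163  22:16111  23:414
  24:1796  25:5080  26:16361  27:1668  28:8507  29:3945  30:846  31:14346
  32:11906  33:5981  34:14847  35:1370  36:1961  37:10117  38:14827  39:16704
  40:21  41:6700  42:2037  43:957  44:4660  45:5134  46:13545  47:6906
  48:15979  49:3400  50:6531  51:14098  52:2103  53:17003  54:11062  55:625
  56:3135  57:8008  58:5932  59:5060  60:14156  61:17267  62:5090  63:8694
  64:2638  65:1446  66:10340  67:17489  68:3257  69:12689  70:227  71:3103
  72:4480  73:2828  74:13624  75:11231  76:6103  77:1989  78:13204  79:4
  80:441  81:388  82:7699  83:2558  84:10165  85:2580  86:3821  87:4714
  88:2318  89:1244  90:14378  91:15434  92:9085  93:6283
Giant step factor: 4495^(-94) ≡ 6742 (mod 17539).
Scan 15218·6742^i mod 17539 for i = 0, 1, …:
  i=0: 15218   i=1: 14145   i=2: 6047   i=3: 8238
  i=4: 12122   i=5: 12323   i=6: 16962   i=7: 3524
  i=8: 11002   i=9: 3053     …   i=86: 9119
  i=87: 6103
Match at i=87, j=76: e = 87·94 + 76 = 8254.

8254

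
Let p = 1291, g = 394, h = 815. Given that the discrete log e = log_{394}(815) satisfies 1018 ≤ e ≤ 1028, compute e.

1021

Compute 394^1018 mod 1291 = 281, then multiply by 394 repeatedly:
  394^1018=281  394^1019=979  394^1020=1008  394^1021=815
Found 815 at exponent 1021.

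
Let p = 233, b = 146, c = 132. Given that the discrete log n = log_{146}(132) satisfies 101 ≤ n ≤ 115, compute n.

Compute 146^101 mod 233 = 119, then multiply by 146 repeatedly:
  146^101=119  146^102=132
Found 132 at exponent 102.

102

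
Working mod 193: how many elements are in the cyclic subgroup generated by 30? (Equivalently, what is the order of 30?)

The order of 30 must divide p − 1 = 192 = 2^6 · 3.
Divisors: 1, 2, 3, 4, 6, 8, 12, 16, 24, 32, 48, 64, 96, 192.
Check each in increasing order: 30^1 ≡ 30;  30^2 ≡ 128;  30^3 ≡ 173;  30^4 ≡ 172;  30^6 ≡ 14;  30^8 ≡ 55;  30^12 ≡ 3;  30^16 ≡ 130;  30^24 ≡ 9;  30^32 ≡ 109;  30^48 ≡ 81;  30^64 ≡ 108;  30^96 ≡ 192;  30^192 ≡ 1.
Smallest exponent giving 1 is 192.

192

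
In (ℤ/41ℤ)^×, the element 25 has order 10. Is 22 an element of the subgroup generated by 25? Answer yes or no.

no

22 ∈ ⟨25⟩ iff 22^10 ≡ 1 (mod 41), since |⟨25⟩| = 10.
22^10 mod 41 = 32.
Since 32 ≠ 1, 22 does not lie in the subgroup.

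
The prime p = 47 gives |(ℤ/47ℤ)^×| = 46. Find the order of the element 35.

46

The order of 35 must divide p − 1 = 46 = 2 · 23.
Divisors: 1, 2, 23, 46.
Check each in increasing order: 35^1 ≡ 35;  35^2 ≡ 3;  35^23 ≡ 46;  35^46 ≡ 1.
Smallest exponent giving 1 is 46.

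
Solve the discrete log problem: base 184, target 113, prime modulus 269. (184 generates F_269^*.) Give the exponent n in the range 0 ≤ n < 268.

Baby-step giant-step with m = ceil(sqrt(268)) = 17.
Baby table (184^j mod 269 for j=0..16):
  0:1  1:184  2:231  3:2  4:99  5:193  6:4  7:198
  8:117  9:8  10:127  11:234  12:16  13:254  14:199  15:32
  16:239
Giant step factor: 184^(-17) ≡ 171 (mod 269).
Scan 113·171^i mod 269 for i = 0, 1, …:
  i=0: 113   i=1: 224   i=2: 106   i=3: 103
  i=4: 128   i=5: 99
Match at i=5, j=4: n = 5·17 + 4 = 89.

89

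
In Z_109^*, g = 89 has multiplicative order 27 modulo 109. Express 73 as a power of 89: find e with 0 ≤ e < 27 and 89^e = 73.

Successive powers of 89 modulo 109:
  89^0=1  89^1=89  89^2=73
So 89^2 ≡ 73 (mod 109), giving e = 2.

2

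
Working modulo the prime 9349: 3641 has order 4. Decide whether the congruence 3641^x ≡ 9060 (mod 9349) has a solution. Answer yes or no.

9060 ∈ ⟨3641⟩ iff 9060^4 ≡ 1 (mod 9349), since |⟨3641⟩| = 4.
9060^4 mod 9349 = 1091.
Since 1091 ≠ 1, 9060 does not lie in the subgroup.

no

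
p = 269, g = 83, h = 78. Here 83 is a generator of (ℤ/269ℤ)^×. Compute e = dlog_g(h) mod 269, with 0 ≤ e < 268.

Baby-step giant-step with m = ceil(sqrt(268)) = 17.
Baby table (83^j mod 269 for j=0..16):
  0:1  1:83  2:164  3:162  4:265  5:206  6:151  7:159
  8:16  9:252  10:203  11:171  12:205  13:68  14:264  15:123
  16:256
Giant step factor: 83^(-17) ≡ 179 (mod 269).
Scan 78·179^i mod 269 for i = 0, 1, …:
  i=0: 78   i=1: 243   i=2: 188   i=3: 27
  i=4: 260   i=5: 3   i=6: 268   i=7: 90
  i=8: 239   i=9: 10   i=10: 176   i=11: 31
  i=12: 169   i=13: 123
Match at i=13, j=15: e = 13·17 + 15 = 236.

236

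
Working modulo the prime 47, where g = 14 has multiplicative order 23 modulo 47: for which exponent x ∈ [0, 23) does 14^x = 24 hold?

7

Successive powers of 14 modulo 47:
  14^0=1  14^1=14  14^2=8  14^3=18  14^4=17  14^5=3
  14^6=42  14^7=24
So 14^7 ≡ 24 (mod 47), giving x = 7.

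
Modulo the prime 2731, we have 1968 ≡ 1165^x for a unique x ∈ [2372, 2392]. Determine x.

2385

Compute 1165^2372 mod 2731 = 692, then multiply by 1165 repeatedly:
  1165^2372=692  1165^2373=535  1165^2374=607  1165^2375=2557  1165^2376=2115
  1165^2377=613  1165^2378=1354  1165^2379=1623  1165^2380=943  1165^2381=733
  1165^2382=1873  1165^2383=2707  1165^2384=2081  1165^2385=1968
Found 1968 at exponent 2385.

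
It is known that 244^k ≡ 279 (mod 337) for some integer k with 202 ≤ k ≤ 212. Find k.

Compute 244^202 mod 337 = 246, then multiply by 244 repeatedly:
  244^202=246  244^203=38  244^204=173  244^205=87  244^206=334
  244^207=279
Found 279 at exponent 207.

207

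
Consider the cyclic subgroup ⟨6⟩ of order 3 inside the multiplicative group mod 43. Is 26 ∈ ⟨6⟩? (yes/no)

no

26 ∈ ⟨6⟩ iff 26^3 ≡ 1 (mod 43), since |⟨6⟩| = 3.
26^3 mod 43 = 32.
Since 32 ≠ 1, 26 does not lie in the subgroup.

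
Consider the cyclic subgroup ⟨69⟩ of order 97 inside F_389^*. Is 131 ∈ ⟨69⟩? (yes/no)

no

131 ∈ ⟨69⟩ iff 131^97 ≡ 1 (mod 389), since |⟨69⟩| = 97.
131^97 mod 389 = 274.
Since 274 ≠ 1, 131 does not lie in the subgroup.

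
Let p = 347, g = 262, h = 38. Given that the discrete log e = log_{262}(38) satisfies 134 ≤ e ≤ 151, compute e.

Compute 262^134 mod 347 = 268, then multiply by 262 repeatedly:
  262^134=268  262^135=122  262^136=40  262^137=70  262^138=296
  262^139=171  262^140=39  262^141=155  262^142=11  262^143=106
  262^144=12  262^145=21  262^146=297  262^147=86  262^148=324
  262^149=220  262^150=38
Found 38 at exponent 150.

150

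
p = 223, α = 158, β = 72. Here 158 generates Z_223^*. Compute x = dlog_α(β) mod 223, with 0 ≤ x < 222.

118

Baby-step giant-step with m = ceil(sqrt(222)) = 15.
Baby table (158^j mod 223 for j=0..14):
  0:1  1:158  2:211  3:111  4:144  5:6  6:56  7:151
  8:220  9:195  10:36  11:113  12:14  13:205  14:55
Giant step factor: 158^(-15) ≡ 191 (mod 223).
Scan 72·191^i mod 223 for i = 0, 1, …:
  i=0: 72   i=1: 149   i=2: 138   i=3: 44
  i=4: 153   i=5: 10   i=6: 126   i=7: 205
Match at i=7, j=13: x = 7·15 + 13 = 118.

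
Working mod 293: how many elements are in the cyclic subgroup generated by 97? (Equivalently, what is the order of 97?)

146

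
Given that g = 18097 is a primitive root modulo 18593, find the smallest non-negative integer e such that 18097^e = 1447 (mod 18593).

4658

Baby-step giant-step with m = ceil(sqrt(18592)) = 137.
Baby table (18097^j mod 18593 for j=0..136):
  0:1  1:18097  2:4307  3:1923  4:13028  5:8476  6:16515  7:8073
  8:11880  9:1501  10:17817  11:13036  12:4508  13:13785  14:4864  15:4546
  16:13530  17:1193  18:3248  19:6583  20:7200  21:17249  22:15869  23:12408
  24:18508  25:4974  26:5765  27:3882  28:8200  29:4667  30:9293  31:1736
  32:12815  33:2566  34:10181  35:7520  36:7273  37:18227  38:14199  39:4043
  40:2716  41:10153  42:2815  43:16828  44:1569  45:2682  46:8424  47:5121
  48:7225  49:4849  50:11986  51:4704  52:9534  53:12351  54:9594  55:1184
  56:7712  57:5006  58:8486  59:11555  60:13957  61:12517  62:1630  63:9612
  64:10849  65:10866  66:2434  67:1281  68:15379  69:13739  70:9087  71:10947
  72:18037  73:15474  74:3805  75:9206  76:7702  77:9966  78:2602  79:10918
  80:13828  81:2129  82:3817  83:3254  84:3607  85:14449  86:10194  87:1072
  88:7485  89:6040  90:16226  91:2673  92:12888  93:3544  94:8511  95:17748
  96:10074  97:4813  98:11249  99:16989  100:14678  101:8168  102:1946  103:1620
  104:14572  105:4965  106:10229  107:2305  108:9486  109:17566  110:7381  111:1845
  112:14530  113:7204  114:15265  115:14504  116:1507  117:14841  118:1692  119:16046
  120:17581  121:18534  122:10671  123:6189  124:16694  125:12254  126:1927  127:11044
  128:7111  129:5614  130:4406  131:8598  132:11782  133:12923  134:4777  135:10512
  136:10681
Giant step factor: 18097^(-137) ≡ 1059 (mod 18593).
Scan 1447·1059^i mod 18593 for i = 0, 1, …:
  i=0: 1447   i=1: 7747   i=2: 4560   i=3: 13453
  i=4: 4489   i=5: 12636   i=6: 13157   i=7: 7106
  i=8: 13682   i=9: 5291     …   i=33: 1229
  i=34: 1
Match at i=34, j=0: e = 34·137 + 0 = 4658.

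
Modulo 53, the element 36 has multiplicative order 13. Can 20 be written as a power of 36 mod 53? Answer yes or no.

⟨36⟩ has order 13; its elements mod 53 are {1, 10, 13, 15, 16, 24, 28, 36, 42, 44, 46, 47, 49}.
20 is not in this set.

no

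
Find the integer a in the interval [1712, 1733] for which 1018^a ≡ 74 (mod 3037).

1727

Compute 1018^1712 mod 3037 = 2350, then multiply by 1018 repeatedly:
  1018^1712=2350  1018^1713=2181  1018^1714=211  1018^1715=2208  1018^1716=364
  1018^1717=38  1018^1718=2240  1018^1719=2570  1018^1720=1403  1018^1721=864
  1018^1722=1859  1018^1723=411  1018^1724=2329  1018^1725=2062  1018^1726=549
  1018^1727=74
Found 74 at exponent 1727.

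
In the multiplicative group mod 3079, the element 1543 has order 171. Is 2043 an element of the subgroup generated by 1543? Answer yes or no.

2043 ∈ ⟨1543⟩ iff 2043^171 ≡ 1 (mod 3079), since |⟨1543⟩| = 171.
2043^171 mod 3079 = 1.
Since 1 = 1, 2043 lies in the subgroup.

yes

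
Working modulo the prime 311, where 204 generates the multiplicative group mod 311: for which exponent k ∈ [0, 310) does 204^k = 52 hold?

Baby-step giant-step with m = ceil(sqrt(310)) = 18.
Baby table (204^j mod 311 for j=0..17):
  0:1  1:204  2:253  3:297  4:254  5:190  6:196  7:176
  8:139  9:55  10:24  11:231  12:163  13:286  14:187  15:206
  16:39  17:181
Giant step factor: 204^(-18) ≡ 150 (mod 311).
Scan 52·150^i mod 311 for i = 0, 1, …:
  i=0: 52   i=1: 25   i=2: 18   i=3: 212
  i=4: 78   i=5: 193   i=6: 27   i=7: 7
  i=8: 117   i=9: 134   i=10: 196
Match at i=10, j=6: k = 10·18 + 6 = 186.

186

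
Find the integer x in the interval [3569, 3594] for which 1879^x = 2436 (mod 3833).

Compute 1879^3569 mod 3833 = 3196, then multiply by 1879 repeatedly:
  1879^3569=3196  1879^3570=2806  1879^3571=2099  1879^3572=3697  1879^3573=1267
  1879^3574=400  1879^3575=332  1879^3576=2882  1879^3577=3082  1879^3578=3248
  1879^3579=856  1879^3580=2397  1879^3581=188  1879^3582=616  1879^3583=3731
  1879^3584=3825  1879^3585=300  1879^3586=249  1879^3587=245  1879^3588=395
  1879^3589=2436
Found 2436 at exponent 3589.

3589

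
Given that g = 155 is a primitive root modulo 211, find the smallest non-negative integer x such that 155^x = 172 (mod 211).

Baby-step giant-step with m = ceil(sqrt(210)) = 15.
Baby table (155^j mod 211 for j=0..14):
  0:1  1:155  2:182  3:147  4:208  5:168  6:87  7:192
  8:9  9:129  10:161  11:57  12:184  13:35  14:150
Giant step factor: 155^(-15) ≡ 153 (mod 211).
Scan 172·153^i mod 211 for i = 0, 1, …:
  i=0: 172   i=1: 152   i=2: 46   i=3: 75
  i=4: 81   i=5: 155
Match at i=5, j=1: x = 5·15 + 1 = 76.

76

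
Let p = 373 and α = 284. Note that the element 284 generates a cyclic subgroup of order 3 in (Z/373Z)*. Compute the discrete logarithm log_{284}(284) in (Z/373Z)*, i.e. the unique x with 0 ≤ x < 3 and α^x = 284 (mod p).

1

Successive powers of 284 modulo 373:
  284^0=1  284^1=284
So 284^1 ≡ 284 (mod 373), giving x = 1.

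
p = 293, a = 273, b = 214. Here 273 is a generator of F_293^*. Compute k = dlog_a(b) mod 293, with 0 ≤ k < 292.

Baby-step giant-step with m = ceil(sqrt(292)) = 18.
Baby table (273^j mod 293 for j=0..17):
  0:1  1:273  2:107  3:204  4:22  5:146  6:10  7:93
  8:191  9:282  10:220  11:288  12:100  13:51  14:152  15:183
  16:149  17:243
Giant step factor: 273^(-18) ≡ 247 (mod 293).
Scan 214·247^i mod 293 for i = 0, 1, …:
  i=0: 214   i=1: 118   i=2: 139   i=3: 52
  i=4: 245   i=5: 157   i=6: 103   i=7: 243
Match at i=7, j=17: k = 7·18 + 17 = 143.

143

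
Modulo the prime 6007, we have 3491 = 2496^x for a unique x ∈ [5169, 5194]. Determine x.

5175

Compute 2496^5169 mod 6007 = 194, then multiply by 2496 repeatedly:
  2496^5169=194  2496^5170=3664  2496^5171=2690  2496^5172=4421  2496^5173=5964
  2496^5174=798  2496^5175=3491
Found 3491 at exponent 5175.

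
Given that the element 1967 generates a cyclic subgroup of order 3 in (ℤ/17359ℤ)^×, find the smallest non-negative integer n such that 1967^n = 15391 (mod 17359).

2

Successive powers of 1967 modulo 17359:
  1967^0=1  1967^1=1967  1967^2=15391
So 1967^2 ≡ 15391 (mod 17359), giving n = 2.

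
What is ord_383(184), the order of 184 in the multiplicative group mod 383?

191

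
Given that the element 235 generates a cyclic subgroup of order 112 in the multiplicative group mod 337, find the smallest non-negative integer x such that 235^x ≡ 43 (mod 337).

58

Baby-step giant-step with m = ceil(sqrt(112)) = 11.
Baby table (235^j mod 337 for j=0..10):
  0:1  1:235  2:294  3:5  4:164  5:122  6:25  7:146
  8:273  9:125  10:56
Giant step factor: 235^(-11) ≡ 119 (mod 337).
Scan 43·119^i mod 337 for i = 0, 1, …:
  i=0: 43   i=1: 62   i=2: 301   i=3: 97
  i=4: 85   i=5: 5
Match at i=5, j=3: x = 5·11 + 3 = 58.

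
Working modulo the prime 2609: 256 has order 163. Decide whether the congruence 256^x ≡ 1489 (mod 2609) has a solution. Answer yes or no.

no

1489 ∈ ⟨256⟩ iff 1489^163 ≡ 1 (mod 2609), since |⟨256⟩| = 163.
1489^163 mod 2609 = 1866.
Since 1866 ≠ 1, 1489 does not lie in the subgroup.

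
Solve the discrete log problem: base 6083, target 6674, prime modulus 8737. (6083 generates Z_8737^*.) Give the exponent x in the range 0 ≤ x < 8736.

Baby-step giant-step with m = ceil(sqrt(8736)) = 94.
Baby table (6083^j mod 8737 for j=0..93):
  0:1  1:6083  2:1694  3:3679  4:3900  5:2745  6:1428  7:1946
  8:7620  9:2675  10:3731  11:5684  12:3463  13:522  14:3795  15:1831
  16:7035  17:79  18:22  19:2771  20:2320  21:2305  22:7167  23:7968
  24:5205  25:7864  26:1637  27:6428  28:3449  29:2730  30:6290  31:2747
  32:4857  33:5334  34:6241  35:1738  36:484  37:8540  38:7355  39:7025
  40:408  41:556  42:929  43:7005  44:1066  45:1624  46:5982  47:7638
  48:7325  49:8012  50:2010  51:3767  52:6247  53:3288  54:1911  55:4403
  56:4544  57:6021  58:239  59:3495  60:2964  61:5581  62:5978  63:780
  64:549  65:2033  66:3884  67:1524  68:535  69:4241  70:6379  71:2440
  72:7094  73:759  74:3861  75:1407  76:5258  77:6994  78:4049  79:464
  80:461  81:8423  82:3341  83:1041  84:6815  85:7317  86:3033  87:5932
  88:546  89:1258  90:7539  91:7961  92:6309  93:4743
Giant step factor: 6083^(-94) ≡ 7807 (mod 8737).
Scan 6674·7807^i mod 8737 for i = 0, 1, …:
  i=0: 6674   i=1: 5187   i=2: 7651   i=3: 5225
  i=4: 7259   i=5: 2831   i=6: 5744   i=7: 5124
  i=8: 5082   i=9: 457     …   i=58: 5087
  i=59: 4544
Match at i=59, j=56: x = 59·94 + 56 = 5602.

5602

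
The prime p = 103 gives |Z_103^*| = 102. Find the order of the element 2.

51

The order of 2 must divide p − 1 = 102 = 2 · 3 · 17.
Divisors: 1, 2, 3, 6, 17, 34, 51, 102.
Check each in increasing order: 2^1 ≡ 2;  2^2 ≡ 4;  2^3 ≡ 8;  2^6 ≡ 64;  2^17 ≡ 56;  2^34 ≡ 46;  2^51 ≡ 1.
Smallest exponent giving 1 is 51.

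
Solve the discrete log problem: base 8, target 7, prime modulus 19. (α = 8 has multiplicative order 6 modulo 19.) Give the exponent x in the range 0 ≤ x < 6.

Successive powers of 8 modulo 19:
  8^0=1  8^1=8  8^2=7
So 8^2 ≡ 7 (mod 19), giving x = 2.

2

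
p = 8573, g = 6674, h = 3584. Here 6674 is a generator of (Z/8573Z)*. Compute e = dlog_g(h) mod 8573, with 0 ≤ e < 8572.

454

Baby-step giant-step with m = ceil(sqrt(8572)) = 93.
Baby table (6674^j mod 8573 for j=0..92):
  0:1  1:6674  2:5541  3:5285  4:2768  5:7390  6:391  7:3342
  8:6135  9:342  10:2090  11:389  12:7140  13:3626  14:6918  15:5127
  16:2755  17:6358  18:5515  19:3221  20:4443  21:7148  22:5580  23:8381
  24:4542  25:7753  26:5467  27:70  28:4238  29:2085  30:1311  31:5154
  32:2920  33:1651  34:2469  35:800  36:6794  37:559  38:1511  39:2566
  40:5203  41:4172  42:7397  43:4244  44:7837  45:265  46:2572  47:2382
  48:3126  49:4815  50:3706  51:739  52:2611  53:5478  54:4900  55:5178
  56:209  57:6040  58:714  59:7221  60:4121  61:1370  62:4562  63:4065
  64:4838  65:2894  66:8160  67:4144  68:558  69:3410  70:5598  71:8491
  72:1404  73:7  74:3853  75:4495  76:2703  77:2230  78:292  79:2737
  80:6248  81:80  82:2394  83:6057  84:2723  85:7115  86:8236  87:5561
  88:1597  89:2139  90:1641  91:4313  92:5401
Giant step factor: 6674^(-93) ≡ 7810 (mod 8573).
Scan 3584·7810^i mod 8573 for i = 0, 1, …:
  i=0: 3584   i=1: 195   i=2: 5529   i=3: 7862
  i=4: 2394
Match at i=4, j=82: e = 4·93 + 82 = 454.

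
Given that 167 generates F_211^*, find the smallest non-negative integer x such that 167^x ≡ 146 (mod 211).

99

Baby-step giant-step with m = ceil(sqrt(210)) = 15.
Baby table (167^j mod 211 for j=0..14):
  0:1  1:167  2:37  3:60  4:103  5:110  6:13  7:61
  8:59  9:147  10:73  11:164  12:169  13:160  14:134
Giant step factor: 167^(-15) ≡ 88 (mod 211).
Scan 146·88^i mod 211 for i = 0, 1, …:
  i=0: 146   i=1: 188   i=2: 86   i=3: 183
  i=4: 68   i=5: 76   i=6: 147
Match at i=6, j=9: x = 6·15 + 9 = 99.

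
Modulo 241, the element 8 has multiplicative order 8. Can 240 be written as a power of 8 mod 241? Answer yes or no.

⟨8⟩ has order 8; its elements mod 241 are {1, 8, 30, 64, 177, 211, 233, 240}.
240 is in this set.

yes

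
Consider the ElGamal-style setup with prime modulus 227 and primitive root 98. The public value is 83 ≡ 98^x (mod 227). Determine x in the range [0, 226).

155

Baby-step giant-step with m = ceil(sqrt(226)) = 16.
Baby table (98^j mod 227 for j=0..15):
  0:1  1:98  2:70  3:50  4:133  5:95  6:3  7:67
  8:210  9:150  10:172  11:58  12:9  13:201  14:176  15:223
Giant step factor: 98^(-16) ≡ 11 (mod 227).
Scan 83·11^i mod 227 for i = 0, 1, …:
  i=0: 83   i=1: 5   i=2: 55   i=3: 151
  i=4: 72   i=5: 111   i=6: 86   i=7: 38
  i=8: 191   i=9: 58
Match at i=9, j=11: x = 9·16 + 11 = 155.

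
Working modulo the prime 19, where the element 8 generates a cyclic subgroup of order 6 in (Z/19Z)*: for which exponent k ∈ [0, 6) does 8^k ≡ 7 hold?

Successive powers of 8 modulo 19:
  8^0=1  8^1=8  8^2=7
So 8^2 ≡ 7 (mod 19), giving k = 2.

2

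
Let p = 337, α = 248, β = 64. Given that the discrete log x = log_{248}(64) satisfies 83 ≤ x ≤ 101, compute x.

96

Compute 248^83 mod 337 = 93, then multiply by 248 repeatedly:
  248^83=93  248^84=148  248^85=308  248^86=222  248^87=125
  248^88=333  248^89=19  248^90=331  248^91=197  248^92=328
  248^93=127  248^94=155  248^95=22  248^96=64
Found 64 at exponent 96.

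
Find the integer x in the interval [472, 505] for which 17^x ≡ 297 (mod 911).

479

Compute 17^472 mod 911 = 75, then multiply by 17 repeatedly:
  17^472=75  17^473=364  17^474=722  17^475=431  17^476=39
  17^477=663  17^478=339  17^479=297
Found 297 at exponent 479.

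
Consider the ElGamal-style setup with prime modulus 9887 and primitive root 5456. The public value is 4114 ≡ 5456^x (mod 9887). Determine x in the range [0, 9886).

5735

Baby-step giant-step with m = ceil(sqrt(9886)) = 100.
Baby table (5456^j mod 9887 for j=0..99):
  0:1  1:5456  2:8066  3:1059  4:3896  5:9413  6:4250  7:2985
  8:2271  9:2165  10:7162  11:2448  12:8838  13:1229  14:2038  15:6340
  16:6314  17:2876  18:787  19:2914  20:488  21:2925  22:1182  23:2668
  24:2944  25:5976  26:7617  27:3291  28:904  29:8498  30:4945  31:8184
  32:2212  33:6532  34:5844  35:9176  36:6375  37:9421  38:8350  39:8191
  40:856  41:3672  42:3370  43:6787  44:3057  45:9510  46:9471  47:4314
  48:6124  49:4371  50:732  51:9331  52:1773  53:4002  54:4416  55:8964
  56:6482  57:9880  58:1356  59:2860  60:2474  61:2389  62:3318  63:9798
  64:8766  65:3877  66:4619  67:9188  68:2638  69:7343  70:1284  71:5508
  72:5055  73:5237  74:9529  75:4378  76:9263  77:6471  78:9186  79:1613
  80:1098  81:9053  82:7603  83:6003  84:6624  85:3559  86:9723  87:4933
  88:2034  89:4290  90:3711  91:8527  92:4977  93:4810  94:3262  95:872
  96:1985  97:3895  98:3957  99:6071
Giant step factor: 5456^(-100) ≡ 3270 (mod 9887).
Scan 4114·3270^i mod 9887 for i = 0, 1, …:
  i=0: 4114   i=1: 6460   i=2: 5568   i=3: 5393
  i=4: 6589   i=5: 2257   i=6: 4688   i=7: 4910
  i=8: 9099   i=9: 3747     …   i=56: 4907
  i=57: 9176
Match at i=57, j=35: x = 57·100 + 35 = 5735.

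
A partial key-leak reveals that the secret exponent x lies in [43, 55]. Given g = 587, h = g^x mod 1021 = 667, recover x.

50

Compute 587^43 mod 1021 = 306, then multiply by 587 repeatedly:
  587^43=306  587^44=947  587^45=465  587^46=348  587^47=76
  587^48=709  587^49=636  587^50=667
Found 667 at exponent 50.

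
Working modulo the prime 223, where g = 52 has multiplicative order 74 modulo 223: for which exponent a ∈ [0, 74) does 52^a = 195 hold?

39

Baby-step giant-step with m = ceil(sqrt(74)) = 9.
Baby table (52^j mod 223 for j=0..8):
  0:1  1:52  2:28  3:118  4:115  5:182  6:98  7:190
  8:68
Giant step factor: 52^(-9) ≡ 216 (mod 223).
Scan 195·216^i mod 223 for i = 0, 1, …:
  i=0: 195   i=1: 196   i=2: 189   i=3: 15
  i=4: 118
Match at i=4, j=3: a = 4·9 + 3 = 39.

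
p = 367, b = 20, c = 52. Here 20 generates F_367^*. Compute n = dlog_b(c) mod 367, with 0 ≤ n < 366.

162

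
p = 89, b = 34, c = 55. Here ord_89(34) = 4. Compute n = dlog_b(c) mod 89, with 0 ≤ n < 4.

3

Successive powers of 34 modulo 89:
  34^0=1  34^1=34  34^2=88  34^3=55
So 34^3 ≡ 55 (mod 89), giving n = 3.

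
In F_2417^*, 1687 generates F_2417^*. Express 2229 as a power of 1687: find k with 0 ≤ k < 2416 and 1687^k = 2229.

2147

Baby-step giant-step with m = ceil(sqrt(2416)) = 50.
Baby table (1687^j mod 2417 for j=0..49):
  0:1  1:1687  2:1160  3:1567  4:1748  5:136  6:2234  7:655
  8:416  9:862  10:1577  11:1699  12:2068  13:985  14:1216  15:1776
  16:1449  17:876  18:1025  19:1020  20:2253  21:1287  22:703  23:1631
  24:951  25:1866  26:1008  27:1345  28:1869  29:1235  30:2408  31:1736
  32:1645  33:399  34:1187  35:1193  36:1647  37:1356  38:1090  39:1910
  40:309  41:1628  42:724  43:803  44:1141  45:935  46:1461  47:1784
  48:443  49:488
Giant step factor: 1687^(-50) ≡ 1780 (mod 2417).
Scan 2229·1780^i mod 2417 for i = 0, 1, …:
  i=0: 2229   i=1: 1323   i=2: 782   i=3: 2185
  i=4: 347   i=5: 1325   i=6: 1925   i=7: 1611
  i=8: 1018   i=9: 1707     …   i=41: 1071
  i=42: 1784
Match at i=42, j=47: k = 42·50 + 47 = 2147.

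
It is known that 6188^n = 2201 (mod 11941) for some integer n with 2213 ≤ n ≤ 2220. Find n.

2214

Compute 6188^2213 mod 11941 = 1465, then multiply by 6188 repeatedly:
  6188^2213=1465  6188^2214=2201
Found 2201 at exponent 2214.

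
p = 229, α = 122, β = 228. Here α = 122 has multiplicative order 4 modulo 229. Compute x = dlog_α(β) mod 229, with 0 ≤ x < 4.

2

Successive powers of 122 modulo 229:
  122^0=1  122^1=122  122^2=228
So 122^2 ≡ 228 (mod 229), giving x = 2.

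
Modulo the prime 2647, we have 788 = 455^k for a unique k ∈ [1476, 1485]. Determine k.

1479

Compute 455^1476 mod 2647 = 401, then multiply by 455 repeatedly:
  455^1476=401  455^1477=2459  455^1478=1811  455^1479=788
Found 788 at exponent 1479.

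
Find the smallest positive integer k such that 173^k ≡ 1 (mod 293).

292

The order of 173 must divide p − 1 = 292 = 2^2 · 73.
Divisors: 1, 2, 4, 73, 146, 292.
Check each in increasing order: 173^1 ≡ 173;  173^2 ≡ 43;  173^4 ≡ 91;  173^73 ≡ 155;  173^146 ≡ 292;  173^292 ≡ 1.
Smallest exponent giving 1 is 292.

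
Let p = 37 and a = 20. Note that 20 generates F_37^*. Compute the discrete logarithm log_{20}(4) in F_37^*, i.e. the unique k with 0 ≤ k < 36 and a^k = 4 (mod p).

Successive powers of 20 modulo 37:
  20^0=1  20^1=20  20^2=30  20^3=8  20^4=12  20^5=18
  20^6=27  20^7=22  20^8=33  20^9=31  20^10=28  20^11=5
  20^12=26  20^13=2  20^14=3  20^15=23  20^16=16  20^17=24
  20^18=36  20^19=17  20^20=7  20^21=29  20^22=25  20^23=19
  20^24=10  20^25=15  20^26=4
So 20^26 ≡ 4 (mod 37), giving k = 26.

26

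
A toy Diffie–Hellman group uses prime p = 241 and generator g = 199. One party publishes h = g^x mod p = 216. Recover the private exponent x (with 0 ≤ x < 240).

12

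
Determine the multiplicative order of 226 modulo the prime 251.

50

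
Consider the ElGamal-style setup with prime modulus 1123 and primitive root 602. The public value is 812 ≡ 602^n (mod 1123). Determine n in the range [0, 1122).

781

Baby-step giant-step with m = ceil(sqrt(1122)) = 34.
Baby table (602^j mod 1123 for j=0..33):
  0:1  1:602  2:798  3:875  4:63  5:867  6:862  7:98
  8:600  9:717  10:402  11:559  12:741  13:251  14:620  15:404
  16:640  17:91  18:878  19:746  20:1015  21:118  22:287  23:955
  24:1057  25:696  26:113  27:646  28:334  29:51  30:381  31:270
  32:828  33:967
Giant step factor: 602^(-34) ≡ 623 (mod 1123).
Scan 812·623^i mod 1123 for i = 0, 1, …:
  i=0: 812   i=1: 526   i=2: 905   i=3: 69
  i=4: 313   i=5: 720   i=6: 483   i=7: 1068
  i=8: 548   i=9: 12     …   i=21: 737
  i=22: 967
Match at i=22, j=33: n = 22·34 + 33 = 781.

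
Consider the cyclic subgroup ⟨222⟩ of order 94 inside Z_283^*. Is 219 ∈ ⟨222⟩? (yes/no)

yes

219 ∈ ⟨222⟩ iff 219^94 ≡ 1 (mod 283), since |⟨222⟩| = 94.
219^94 mod 283 = 1.
Since 1 = 1, 219 lies in the subgroup.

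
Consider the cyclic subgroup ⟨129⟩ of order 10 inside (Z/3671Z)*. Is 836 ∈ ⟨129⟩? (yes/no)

no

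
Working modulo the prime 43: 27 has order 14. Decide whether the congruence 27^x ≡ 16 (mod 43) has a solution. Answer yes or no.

yes

⟨27⟩ has order 14; its elements mod 43 are {1, 2, 4, 8, 11, 16, 21, 22, 27, 32, 35, 39, 41, 42}.
16 is in this set.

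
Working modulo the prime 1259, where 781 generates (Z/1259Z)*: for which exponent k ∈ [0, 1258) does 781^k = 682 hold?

1201

Baby-step giant-step with m = ceil(sqrt(1258)) = 36.
Baby table (781^j mod 1259 for j=0..35):
  0:1  1:781  2:605  3:380  4:915  5:762  6:874  7:216
  8:1249  9:1003  10:245  11:1236  12:922  13:1193  14:73  15:358
  16:100  17:42  18:68  19:230  20:852  21:660  22:529  23:197
  24:259  25:839  26:579  27:218  28:293  29:954  30:1005  31:548
  32:1187  33:423  34:505  35:338
Giant step factor: 781^(-36) ≡ 657 (mod 1259).
Scan 682·657^i mod 1259 for i = 0, 1, …:
  i=0: 682   i=1: 1129   i=2: 202   i=3: 519
  i=4: 1053   i=5: 630   i=6: 958   i=7: 1165
  i=8: 1192   i=9: 46     …   i=32: 753
  i=33: 1193
Match at i=33, j=13: k = 33·36 + 13 = 1201.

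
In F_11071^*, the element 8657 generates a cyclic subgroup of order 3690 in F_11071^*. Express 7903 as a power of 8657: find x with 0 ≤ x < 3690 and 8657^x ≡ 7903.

1794

Baby-step giant-step with m = ceil(sqrt(3690)) = 61.
Baby table (8657^j mod 11071 for j=0..60):
  0:1  1:8657  2:4050  3:10064  4:6349  5:6849  6:6588  7:5595
  8:290  9:8484  10:974  11:6887  12:3424  13:4501  14:6308  15:6184
  16:6603  17:2598  18:5685  19:4450  20:7641  21:9983  22:2605  23:10929
  24:10658  25:592  26:10142  27:6264  28:1690  29:5539  30:2622  31:3104
  32:2011  33:5615  34:7365  35:916  36:2976  37:1015  38:7552  39:3409
  40:7498  41:913  42:10218  43:11007  44:10573  45:6504  46:9093  47:3291
  48:4504  49:10137  50:7263  51:3582  52:10574  53:4090  54:2072  55:2284
  56:10853  57:5915  58:2780  59:9177  60:10864
Giant step factor: 8657^(-61) ≡ 4368 (mod 11071).
Scan 7903·4368^i mod 11071 for i = 0, 1, …:
  i=0: 7903   i=1: 926   i=2: 3853   i=3: 1984
  i=4: 8590   i=5: 1501   i=6: 2336   i=7: 7257
  i=8: 2303   i=9: 7036     …   i=28: 4096
  i=29: 592
Match at i=29, j=25: x = 29·61 + 25 = 1794.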